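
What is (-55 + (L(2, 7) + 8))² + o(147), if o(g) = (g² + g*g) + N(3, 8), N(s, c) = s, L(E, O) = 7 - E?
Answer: 44985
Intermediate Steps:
o(g) = 3 + 2*g² (o(g) = (g² + g*g) + 3 = (g² + g²) + 3 = 2*g² + 3 = 3 + 2*g²)
(-55 + (L(2, 7) + 8))² + o(147) = (-55 + ((7 - 1*2) + 8))² + (3 + 2*147²) = (-55 + ((7 - 2) + 8))² + (3 + 2*21609) = (-55 + (5 + 8))² + (3 + 43218) = (-55 + 13)² + 43221 = (-42)² + 43221 = 1764 + 43221 = 44985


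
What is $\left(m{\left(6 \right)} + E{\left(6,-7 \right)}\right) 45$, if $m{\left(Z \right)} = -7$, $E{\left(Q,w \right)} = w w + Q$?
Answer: $2160$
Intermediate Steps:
$E{\left(Q,w \right)} = Q + w^{2}$ ($E{\left(Q,w \right)} = w^{2} + Q = Q + w^{2}$)
$\left(m{\left(6 \right)} + E{\left(6,-7 \right)}\right) 45 = \left(-7 + \left(6 + \left(-7\right)^{2}\right)\right) 45 = \left(-7 + \left(6 + 49\right)\right) 45 = \left(-7 + 55\right) 45 = 48 \cdot 45 = 2160$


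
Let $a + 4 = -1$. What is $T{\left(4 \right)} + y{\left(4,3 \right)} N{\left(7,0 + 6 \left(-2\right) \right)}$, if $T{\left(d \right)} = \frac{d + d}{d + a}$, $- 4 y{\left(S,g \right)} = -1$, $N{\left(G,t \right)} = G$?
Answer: $- \frac{25}{4} \approx -6.25$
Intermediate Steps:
$a = -5$ ($a = -4 - 1 = -5$)
$y{\left(S,g \right)} = \frac{1}{4}$ ($y{\left(S,g \right)} = \left(- \frac{1}{4}\right) \left(-1\right) = \frac{1}{4}$)
$T{\left(d \right)} = \frac{2 d}{-5 + d}$ ($T{\left(d \right)} = \frac{d + d}{d - 5} = \frac{2 d}{-5 + d}$)
$T{\left(4 \right)} + y{\left(4,3 \right)} N{\left(7,0 + 6 \left(-2\right) \right)} = 2 \cdot 4 \frac{1}{-5 + 4} + \frac{1}{4} \cdot 7 = 2 \cdot 4 \frac{1}{-1} + \frac{7}{4} = 2 \cdot 4 \left(-1\right) + \frac{7}{4} = -8 + \frac{7}{4} = - \frac{25}{4}$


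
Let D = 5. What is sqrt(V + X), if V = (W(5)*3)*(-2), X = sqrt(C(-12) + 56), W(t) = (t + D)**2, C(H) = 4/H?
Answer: sqrt(-5400 + 3*sqrt(501))/3 ≈ 24.342*I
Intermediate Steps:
W(t) = (5 + t)**2 (W(t) = (t + 5)**2 = (5 + t)**2)
X = sqrt(501)/3 (X = sqrt(4/(-12) + 56) = sqrt(4*(-1/12) + 56) = sqrt(-1/3 + 56) = sqrt(167/3) = sqrt(501)/3 ≈ 7.4610)
V = -600 (V = ((5 + 5)**2*3)*(-2) = (10**2*3)*(-2) = (100*3)*(-2) = 300*(-2) = -600)
sqrt(V + X) = sqrt(-600 + sqrt(501)/3)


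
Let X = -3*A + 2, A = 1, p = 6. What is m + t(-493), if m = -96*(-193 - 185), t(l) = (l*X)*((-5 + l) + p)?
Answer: -206268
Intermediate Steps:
X = -1 (X = -3*1 + 2 = -3 + 2 = -1)
t(l) = -l*(1 + l) (t(l) = (l*(-1))*((-5 + l) + 6) = (-l)*(1 + l) = -l*(1 + l))
m = 36288 (m = -96*(-378) = 36288)
m + t(-493) = 36288 - 1*(-493)*(1 - 493) = 36288 - 1*(-493)*(-492) = 36288 - 242556 = -206268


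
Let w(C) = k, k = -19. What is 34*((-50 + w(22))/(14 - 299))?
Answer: 782/95 ≈ 8.2316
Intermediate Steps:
w(C) = -19
34*((-50 + w(22))/(14 - 299)) = 34*((-50 - 19)/(14 - 299)) = 34*(-69/(-285)) = 34*(-69*(-1/285)) = 34*(23/95) = 782/95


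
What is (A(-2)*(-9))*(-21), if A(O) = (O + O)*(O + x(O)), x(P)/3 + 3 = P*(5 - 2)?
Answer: 21924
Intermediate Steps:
x(P) = -9 + 9*P (x(P) = -9 + 3*(P*(5 - 2)) = -9 + 3*(P*3) = -9 + 3*(3*P) = -9 + 9*P)
A(O) = 2*O*(-9 + 10*O) (A(O) = (O + O)*(O + (-9 + 9*O)) = (2*O)*(-9 + 10*O) = 2*O*(-9 + 10*O))
(A(-2)*(-9))*(-21) = ((2*(-2)*(-9 + 10*(-2)))*(-9))*(-21) = ((2*(-2)*(-9 - 20))*(-9))*(-21) = ((2*(-2)*(-29))*(-9))*(-21) = (116*(-9))*(-21) = -1044*(-21) = 21924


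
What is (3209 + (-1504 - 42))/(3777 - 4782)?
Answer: -1663/1005 ≈ -1.6547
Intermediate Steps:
(3209 + (-1504 - 42))/(3777 - 4782) = (3209 - 1546)/(-1005) = 1663*(-1/1005) = -1663/1005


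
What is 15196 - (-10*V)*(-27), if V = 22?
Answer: 9256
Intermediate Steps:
15196 - (-10*V)*(-27) = 15196 - (-10*22)*(-27) = 15196 - (-220)*(-27) = 15196 - 1*5940 = 15196 - 5940 = 9256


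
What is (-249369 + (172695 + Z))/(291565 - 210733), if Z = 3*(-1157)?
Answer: -26715/26944 ≈ -0.99150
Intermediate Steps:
Z = -3471
(-249369 + (172695 + Z))/(291565 - 210733) = (-249369 + (172695 - 3471))/(291565 - 210733) = (-249369 + 169224)/80832 = -80145*1/80832 = -26715/26944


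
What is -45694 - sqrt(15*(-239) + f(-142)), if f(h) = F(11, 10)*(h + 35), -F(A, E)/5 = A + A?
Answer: -45694 - sqrt(8185) ≈ -45785.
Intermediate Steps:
F(A, E) = -10*A (F(A, E) = -5*(A + A) = -10*A)
f(h) = -3850 - 110*h (f(h) = (-10*11)*(h + 35) = -110*(35 + h) = -3850 - 110*h)
-45694 - sqrt(15*(-239) + f(-142)) = -45694 - sqrt(15*(-239) + (-3850 - 110*(-142))) = -45694 - sqrt(-3585 + (-3850 + 15620)) = -45694 - sqrt(-3585 + 11770) = -45694 - sqrt(8185)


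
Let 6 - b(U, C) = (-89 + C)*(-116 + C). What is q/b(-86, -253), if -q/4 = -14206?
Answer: -7103/15774 ≈ -0.45030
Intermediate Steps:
b(U, C) = 6 - (-116 + C)*(-89 + C) (b(U, C) = 6 - (-89 + C)*(-116 + C) = 6 - (-116 + C)*(-89 + C))
q = 56824 (q = -4*(-14206) = 56824)
q/b(-86, -253) = 56824/(-10318 - 1*(-253)² + 205*(-253)) = 56824/(-10318 - 1*64009 - 51865) = 56824/(-10318 - 64009 - 51865) = 56824/(-126192) = 56824*(-1/126192) = -7103/15774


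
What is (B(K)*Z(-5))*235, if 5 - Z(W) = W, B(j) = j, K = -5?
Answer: -11750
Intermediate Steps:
Z(W) = 5 - W
(B(K)*Z(-5))*235 = -5*(5 - 1*(-5))*235 = -5*(5 + 5)*235 = -5*10*235 = -50*235 = -11750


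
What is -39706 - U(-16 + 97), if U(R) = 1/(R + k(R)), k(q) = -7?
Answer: -2938245/74 ≈ -39706.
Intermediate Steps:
U(R) = 1/(-7 + R) (U(R) = 1/(R - 7) = 1/(-7 + R))
-39706 - U(-16 + 97) = -39706 - 1/(-7 + (-16 + 97)) = -39706 - 1/(-7 + 81) = -39706 - 1/74 = -2938245/74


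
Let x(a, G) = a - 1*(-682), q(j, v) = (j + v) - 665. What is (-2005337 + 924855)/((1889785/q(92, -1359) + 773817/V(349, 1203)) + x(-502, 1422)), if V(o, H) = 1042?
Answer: 1087582927704/55887803 ≈ 19460.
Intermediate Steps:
q(j, v) = -665 + j + v
x(a, G) = 682 + a (x(a, G) = a + 682 = 682 + a)
(-2005337 + 924855)/((1889785/q(92, -1359) + 773817/V(349, 1203)) + x(-502, 1422)) = (-2005337 + 924855)/((1889785/(-665 + 92 - 1359) + 773817/1042) + (682 - 502)) = -1080482/((1889785/(-1932) + 773817*(1/1042)) + 180) = -1080482/((1889785*(-1/1932) + 773817/1042) + 180) = -1080482/((-1889785/1932 + 773817/1042) + 180) = -1080482/(-237070763/1006572 + 180) = -1080482/(-55887803/1006572) = -1080482*(-1006572/55887803) = 1087582927704/55887803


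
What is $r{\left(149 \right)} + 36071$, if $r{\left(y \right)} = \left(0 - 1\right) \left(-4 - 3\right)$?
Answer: $36078$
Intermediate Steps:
$r{\left(y \right)} = 7$ ($r{\left(y \right)} = \left(-1\right) \left(-7\right) = 7$)
$r{\left(149 \right)} + 36071 = 7 + 36071 = 36078$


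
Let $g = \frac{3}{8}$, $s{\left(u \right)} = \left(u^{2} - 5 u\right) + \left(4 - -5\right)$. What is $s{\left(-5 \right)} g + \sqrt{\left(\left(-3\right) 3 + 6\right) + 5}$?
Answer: $\frac{177}{8} + \sqrt{2} \approx 23.539$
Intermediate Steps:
$s{\left(u \right)} = 9 + u^{2} - 5 u$ ($s{\left(u \right)} = \left(u^{2} - 5 u\right) + \left(4 + 5\right) = \left(u^{2} - 5 u\right) + 9 = 9 + u^{2} - 5 u$)
$g = \frac{3}{8}$ ($g = 3 \cdot \frac{1}{8} = \frac{3}{8} \approx 0.375$)
$s{\left(-5 \right)} g + \sqrt{\left(\left(-3\right) 3 + 6\right) + 5} = \left(9 + \left(-5\right)^{2} - -25\right) \frac{3}{8} + \sqrt{\left(\left(-3\right) 3 + 6\right) + 5} = \left(9 + 25 + 25\right) \frac{3}{8} + \sqrt{\left(-9 + 6\right) + 5} = 59 \cdot \frac{3}{8} + \sqrt{-3 + 5} = \frac{177}{8} + \sqrt{2}$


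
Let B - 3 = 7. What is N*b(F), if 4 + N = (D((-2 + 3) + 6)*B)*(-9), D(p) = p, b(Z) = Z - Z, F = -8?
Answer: 0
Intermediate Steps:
b(Z) = 0
B = 10 (B = 3 + 7 = 10)
N = -634 (N = -4 + (((-2 + 3) + 6)*10)*(-9) = -4 + ((1 + 6)*10)*(-9) = -4 + (7*10)*(-9) = -4 + 70*(-9) = -4 - 630 = -634)
N*b(F) = -634*0 = 0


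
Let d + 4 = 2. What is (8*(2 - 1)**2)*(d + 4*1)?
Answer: 16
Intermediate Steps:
d = -2 (d = -4 + 2 = -2)
(8*(2 - 1)**2)*(d + 4*1) = (8*(2 - 1)**2)*(-2 + 4*1) = (8*1**2)*(-2 + 4) = (8*1)*2 = 8*2 = 16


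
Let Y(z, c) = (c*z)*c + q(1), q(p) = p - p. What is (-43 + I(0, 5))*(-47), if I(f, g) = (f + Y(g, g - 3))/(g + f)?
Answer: 1833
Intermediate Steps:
q(p) = 0
Y(z, c) = z*c**2 (Y(z, c) = (c*z)*c + 0 = z*c**2 + 0 = z*c**2)
I(f, g) = (f + g*(-3 + g)**2)/(f + g) (I(f, g) = (f + g*(g - 3)**2)/(g + f) = (f + g*(-3 + g)**2)/(f + g))
(-43 + I(0, 5))*(-47) = (-43 + (0 + 5*(-3 + 5)**2)/(0 + 5))*(-47) = (-43 + (0 + 5*2**2)/5)*(-47) = (-43 + (0 + 5*4)/5)*(-47) = (-43 + (0 + 20)/5)*(-47) = (-43 + (1/5)*20)*(-47) = (-43 + 4)*(-47) = -39*(-47) = 1833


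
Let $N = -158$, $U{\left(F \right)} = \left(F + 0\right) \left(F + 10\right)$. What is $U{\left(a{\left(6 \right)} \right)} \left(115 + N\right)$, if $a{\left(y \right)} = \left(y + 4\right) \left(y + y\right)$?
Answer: $-670800$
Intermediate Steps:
$a{\left(y \right)} = 2 y \left(4 + y\right)$ ($a{\left(y \right)} = \left(4 + y\right) 2 y = 2 y \left(4 + y\right)$)
$U{\left(F \right)} = F \left(10 + F\right)$
$U{\left(a{\left(6 \right)} \right)} \left(115 + N\right) = 2 \cdot 6 \left(4 + 6\right) \left(10 + 2 \cdot 6 \left(4 + 6\right)\right) \left(115 - 158\right) = 2 \cdot 6 \cdot 10 \left(10 + 2 \cdot 6 \cdot 10\right) \left(-43\right) = 120 \left(10 + 120\right) \left(-43\right) = 120 \cdot 130 \left(-43\right) = 15600 \left(-43\right) = -670800$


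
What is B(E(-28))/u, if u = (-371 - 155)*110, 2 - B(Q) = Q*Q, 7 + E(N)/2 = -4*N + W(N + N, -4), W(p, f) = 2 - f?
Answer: 24641/28930 ≈ 0.85175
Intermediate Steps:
E(N) = -2 - 8*N (E(N) = -14 + 2*(-4*N + (2 - 1*(-4))) = -14 + 2*(-4*N + (2 + 4)) = -14 + 2*(-4*N + 6) = -14 + 2*(6 - 4*N) = -14 + (12 - 8*N) = -2 - 8*N)
B(Q) = 2 - Q² (B(Q) = 2 - Q*Q = 2 - Q²)
u = -57860 (u = -526*110 = -57860)
B(E(-28))/u = (2 - (-2 - 8*(-28))²)/(-57860) = (2 - (-2 + 224)²)*(-1/57860) = (2 - 1*222²)*(-1/57860) = (2 - 1*49284)*(-1/57860) = (2 - 49284)*(-1/57860) = -49282*(-1/57860) = 24641/28930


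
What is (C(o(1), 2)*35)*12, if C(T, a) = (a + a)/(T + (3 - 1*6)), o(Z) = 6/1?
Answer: 560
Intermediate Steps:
o(Z) = 6 (o(Z) = 6*1 = 6)
C(T, a) = 2*a/(-3 + T) (C(T, a) = (2*a)/(T + (3 - 6)) = (2*a)/(T - 3) = (2*a)/(-3 + T) = 2*a/(-3 + T))
(C(o(1), 2)*35)*12 = ((2*2/(-3 + 6))*35)*12 = ((2*2/3)*35)*12 = ((2*2*(⅓))*35)*12 = ((4/3)*35)*12 = (140/3)*12 = 560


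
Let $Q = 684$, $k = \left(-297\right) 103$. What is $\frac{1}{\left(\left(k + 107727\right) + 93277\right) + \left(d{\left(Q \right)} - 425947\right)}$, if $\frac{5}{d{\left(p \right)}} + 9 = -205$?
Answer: $- \frac{214}{54684281} \approx -3.9134 \cdot 10^{-6}$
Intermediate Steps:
$k = -30591$
$d{\left(p \right)} = - \frac{5}{214}$ ($d{\left(p \right)} = \frac{5}{-9 - 205} = \frac{5}{-214} = 5 \left(- \frac{1}{214}\right) = - \frac{5}{214}$)
$\frac{1}{\left(\left(k + 107727\right) + 93277\right) + \left(d{\left(Q \right)} - 425947\right)} = \frac{1}{\left(\left(-30591 + 107727\right) + 93277\right) - \frac{91152663}{214}} = \frac{1}{\left(77136 + 93277\right) - \frac{91152663}{214}} = \frac{1}{170413 - \frac{91152663}{214}} = \frac{1}{- \frac{54684281}{214}} = - \frac{214}{54684281}$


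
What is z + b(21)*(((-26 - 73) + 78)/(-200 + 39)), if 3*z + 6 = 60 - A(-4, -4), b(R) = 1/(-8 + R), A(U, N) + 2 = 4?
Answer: 15557/897 ≈ 17.343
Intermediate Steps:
A(U, N) = 2 (A(U, N) = -2 + 4 = 2)
z = 52/3 (z = -2 + (60 - 1*2)/3 = -2 + (60 - 2)/3 = -2 + (⅓)*58 = -2 + 58/3 = 52/3 ≈ 17.333)
z + b(21)*(((-26 - 73) + 78)/(-200 + 39)) = 52/3 + (((-26 - 73) + 78)/(-200 + 39))/(-8 + 21) = 52/3 + ((-99 + 78)/(-161))/13 = 52/3 + (-21*(-1/161))/13 = 52/3 + (1/13)*(3/23) = 52/3 + 3/299 = 15557/897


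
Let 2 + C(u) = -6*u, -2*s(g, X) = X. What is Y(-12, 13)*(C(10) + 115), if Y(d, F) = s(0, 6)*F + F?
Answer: -1378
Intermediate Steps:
s(g, X) = -X/2
C(u) = -2 - 6*u
Y(d, F) = -2*F (Y(d, F) = (-½*6)*F + F = -3*F + F = -2*F)
Y(-12, 13)*(C(10) + 115) = (-2*13)*((-2 - 6*10) + 115) = -26*((-2 - 60) + 115) = -26*(-62 + 115) = -26*53 = -1378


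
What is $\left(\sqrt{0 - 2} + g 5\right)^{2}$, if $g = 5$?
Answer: $\left(25 + i \sqrt{2}\right)^{2} \approx 623.0 + 70.711 i$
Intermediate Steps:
$\left(\sqrt{0 - 2} + g 5\right)^{2} = \left(\sqrt{0 - 2} + 5 \cdot 5\right)^{2} = \left(\sqrt{-2} + 25\right)^{2} = \left(i \sqrt{2} + 25\right)^{2} = \left(25 + i \sqrt{2}\right)^{2}$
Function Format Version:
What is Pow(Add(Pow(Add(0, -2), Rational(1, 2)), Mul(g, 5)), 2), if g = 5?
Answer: Pow(Add(25, Mul(I, Pow(2, Rational(1, 2)))), 2) ≈ Add(623.00, Mul(70.711, I))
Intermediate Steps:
Pow(Add(Pow(Add(0, -2), Rational(1, 2)), Mul(g, 5)), 2) = Pow(Add(Pow(Add(0, -2), Rational(1, 2)), Mul(5, 5)), 2) = Pow(Add(Pow(-2, Rational(1, 2)), 25), 2) = Pow(Add(Mul(I, Pow(2, Rational(1, 2))), 25), 2) = Pow(Add(25, Mul(I, Pow(2, Rational(1, 2)))), 2)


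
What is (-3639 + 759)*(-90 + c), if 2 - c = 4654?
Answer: 13656960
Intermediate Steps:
c = -4652 (c = 2 - 1*4654 = 2 - 4654 = -4652)
(-3639 + 759)*(-90 + c) = (-3639 + 759)*(-90 - 4652) = -2880*(-4742) = 13656960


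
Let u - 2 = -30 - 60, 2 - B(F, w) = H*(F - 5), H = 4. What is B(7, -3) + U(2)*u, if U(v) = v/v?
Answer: -94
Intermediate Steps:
B(F, w) = 22 - 4*F (B(F, w) = 2 - 4*(F - 5) = 2 - 4*(-5 + F) = 2 - (-20 + 4*F) = 2 + (20 - 4*F) = 22 - 4*F)
u = -88 (u = 2 + (-30 - 60) = 2 - 90 = -88)
U(v) = 1
B(7, -3) + U(2)*u = (22 - 4*7) + 1*(-88) = (22 - 28) - 88 = -6 - 88 = -94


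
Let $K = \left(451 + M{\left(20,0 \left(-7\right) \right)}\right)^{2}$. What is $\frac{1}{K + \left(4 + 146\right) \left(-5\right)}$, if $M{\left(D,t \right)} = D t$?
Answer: $\frac{1}{202651} \approx 4.9346 \cdot 10^{-6}$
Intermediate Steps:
$K = 203401$ ($K = \left(451 + 20 \cdot 0 \left(-7\right)\right)^{2} = \left(451 + 20 \cdot 0\right)^{2} = \left(451 + 0\right)^{2} = 451^{2} = 203401$)
$\frac{1}{K + \left(4 + 146\right) \left(-5\right)} = \frac{1}{203401 + \left(4 + 146\right) \left(-5\right)} = \frac{1}{203401 + 150 \left(-5\right)} = \frac{1}{203401 - 750} = \frac{1}{202651}$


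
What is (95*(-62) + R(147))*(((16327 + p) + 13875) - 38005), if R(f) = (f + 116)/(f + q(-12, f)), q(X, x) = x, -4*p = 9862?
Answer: 35557700189/588 ≈ 6.0472e+7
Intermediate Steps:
p = -4931/2 (p = -¼*9862 = -4931/2 ≈ -2465.5)
R(f) = (116 + f)/(2*f) (R(f) = (f + 116)/(f + f) = (116 + f)/((2*f)) = (116 + f)*(1/(2*f)) = (116 + f)/(2*f))
(95*(-62) + R(147))*(((16327 + p) + 13875) - 38005) = (95*(-62) + (½)*(116 + 147)/147)*(((16327 - 4931/2) + 13875) - 38005) = (-5890 + (½)*(1/147)*263)*((27723/2 + 13875) - 38005) = (-5890 + 263/294)*(55473/2 - 38005) = -1731397/294*(-20537/2) = 35557700189/588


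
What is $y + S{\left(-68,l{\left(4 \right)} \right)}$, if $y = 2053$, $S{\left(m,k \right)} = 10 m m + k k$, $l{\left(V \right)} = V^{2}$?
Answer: $48549$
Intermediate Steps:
$S{\left(m,k \right)} = k^{2} + 10 m^{2}$ ($S{\left(m,k \right)} = 10 m^{2} + k^{2} = k^{2} + 10 m^{2}$)
$y + S{\left(-68,l{\left(4 \right)} \right)} = 2053 + \left(\left(4^{2}\right)^{2} + 10 \left(-68\right)^{2}\right) = 2053 + \left(16^{2} + 10 \cdot 4624\right) = 2053 + \left(256 + 46240\right) = 2053 + 46496 = 48549$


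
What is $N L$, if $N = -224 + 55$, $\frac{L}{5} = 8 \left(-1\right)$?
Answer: $6760$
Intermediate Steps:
$L = -40$ ($L = 5 \cdot 8 \left(-1\right) = 5 \left(-8\right) = -40$)
$N = -169$
$N L = \left(-169\right) \left(-40\right) = 6760$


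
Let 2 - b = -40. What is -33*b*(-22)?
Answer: 30492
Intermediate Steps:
b = 42 (b = 2 - 1*(-40) = 2 + 40 = 42)
-33*b*(-22) = -33*42*(-22) = -1386*(-22) = 30492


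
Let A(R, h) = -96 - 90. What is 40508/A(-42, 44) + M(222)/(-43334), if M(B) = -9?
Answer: -877685999/4030062 ≈ -217.78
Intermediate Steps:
A(R, h) = -186
40508/A(-42, 44) + M(222)/(-43334) = 40508/(-186) - 9/(-43334) = 40508*(-1/186) - 9*(-1/43334) = -20254/93 + 9/43334 = -877685999/4030062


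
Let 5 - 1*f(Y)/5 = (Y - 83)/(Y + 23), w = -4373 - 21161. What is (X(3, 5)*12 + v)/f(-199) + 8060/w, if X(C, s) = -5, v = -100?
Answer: -37156842/3817333 ≈ -9.7337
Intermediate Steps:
w = -25534
f(Y) = 25 - 5*(-83 + Y)/(23 + Y) (f(Y) = 25 - 5*(Y - 83)/(Y + 23) = 25 - 5*(-83 + Y)/(23 + Y))
(X(3, 5)*12 + v)/f(-199) + 8060/w = (-5*12 - 100)/((10*(99 + 2*(-199))/(23 - 199))) + 8060/(-25534) = (-60 - 100)/((10*(99 - 398)/(-176))) + 8060*(-1/25534) = -160/(10*(-1/176)*(-299)) - 4030/12767 = -160/1495/88 - 4030/12767 = -160*88/1495 - 4030/12767 = -2816/299 - 4030/12767 = -37156842/3817333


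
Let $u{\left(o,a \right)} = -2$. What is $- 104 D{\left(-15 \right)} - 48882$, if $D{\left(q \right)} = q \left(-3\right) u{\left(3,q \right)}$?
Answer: $-39522$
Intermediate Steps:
$D{\left(q \right)} = 6 q$ ($D{\left(q \right)} = q \left(-3\right) \left(-2\right) = - 3 q \left(-2\right) = 6 q$)
$- 104 D{\left(-15 \right)} - 48882 = - 104 \cdot 6 \left(-15\right) - 48882 = \left(-104\right) \left(-90\right) - 48882 = 9360 - 48882 = -39522$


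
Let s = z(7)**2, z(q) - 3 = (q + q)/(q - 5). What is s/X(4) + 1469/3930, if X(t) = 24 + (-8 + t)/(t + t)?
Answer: 855043/184710 ≈ 4.6291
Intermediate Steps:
z(q) = 3 + 2*q/(-5 + q) (z(q) = 3 + (q + q)/(q - 5) = 3 + (2*q)/(-5 + q) = 3 + 2*q/(-5 + q))
X(t) = 24 + (-8 + t)/(2*t) (X(t) = 24 + (-8 + t)/((2*t)) = 24 + (-8 + t)*(1/(2*t)) = 24 + (-8 + t)/(2*t))
s = 100 (s = (5*(-3 + 7)/(-5 + 7))**2 = (5*4/2)**2 = (5*(1/2)*4)**2 = 10**2 = 100)
s/X(4) + 1469/3930 = 100/(49/2 - 4/4) + 1469/3930 = 100/(49/2 - 4*1/4) + 1469*(1/3930) = 100/(49/2 - 1) + 1469/3930 = 100/(47/2) + 1469/3930 = 100*(2/47) + 1469/3930 = 200/47 + 1469/3930 = 855043/184710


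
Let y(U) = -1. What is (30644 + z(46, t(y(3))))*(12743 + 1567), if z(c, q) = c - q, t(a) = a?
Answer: 439188210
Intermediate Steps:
(30644 + z(46, t(y(3))))*(12743 + 1567) = (30644 + (46 - 1*(-1)))*(12743 + 1567) = (30644 + (46 + 1))*14310 = (30644 + 47)*14310 = 30691*14310 = 439188210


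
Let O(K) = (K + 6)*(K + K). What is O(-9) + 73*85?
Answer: 6259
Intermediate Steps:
O(K) = 2*K*(6 + K) (O(K) = (6 + K)*(2*K) = 2*K*(6 + K))
O(-9) + 73*85 = 2*(-9)*(6 - 9) + 73*85 = 2*(-9)*(-3) + 6205 = 54 + 6205 = 6259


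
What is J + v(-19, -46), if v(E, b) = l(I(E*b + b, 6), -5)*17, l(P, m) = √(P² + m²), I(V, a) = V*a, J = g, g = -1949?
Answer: -1949 + 17*√24681049 ≈ 82507.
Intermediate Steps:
J = -1949
v(E, b) = 17*√(25 + (6*b + 6*E*b)²) (v(E, b) = √(((E*b + b)*6)² + (-5)²)*17 = √(((b + E*b)*6)² + 25)*17 = √((6*b + 6*E*b)² + 25)*17 = √(25 + (6*b + 6*E*b)²)*17 = 17*√(25 + (6*b + 6*E*b)²))
J + v(-19, -46) = -1949 + 17*√(25 + 36*(-46)²*(1 - 19)²) = -1949 + 17*√(25 + 36*2116*(-18)²) = -1949 + 17*√(25 + 36*2116*324) = -1949 + 17*√(25 + 24681024) = -1949 + 17*√24681049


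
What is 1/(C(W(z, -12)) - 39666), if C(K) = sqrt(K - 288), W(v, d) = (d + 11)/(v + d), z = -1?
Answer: -515658/20454093971 - I*sqrt(48659)/20454093971 ≈ -2.521e-5 - 1.0785e-8*I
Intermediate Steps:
W(v, d) = (11 + d)/(d + v)
C(K) = sqrt(-288 + K)
1/(C(W(z, -12)) - 39666) = 1/(sqrt(-288 + (11 - 12)/(-12 - 1)) - 39666) = 1/(sqrt(-288 - 1/(-13)) - 39666) = 1/(sqrt(-288 - 1/13*(-1)) - 39666) = 1/(sqrt(-288 + 1/13) - 39666) = 1/(sqrt(-3743/13) - 39666) = 1/(I*sqrt(48659)/13 - 39666) = 1/(-39666 + I*sqrt(48659)/13)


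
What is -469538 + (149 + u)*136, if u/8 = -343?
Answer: -822458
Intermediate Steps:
u = -2744 (u = 8*(-343) = -2744)
-469538 + (149 + u)*136 = -469538 + (149 - 2744)*136 = -469538 - 2595*136 = -469538 - 352920 = -822458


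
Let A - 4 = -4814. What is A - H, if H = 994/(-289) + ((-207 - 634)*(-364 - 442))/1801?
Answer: -2697659390/520489 ≈ -5182.9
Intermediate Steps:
A = -4810 (A = 4 - 4814 = -4810)
H = 194107300/520489 (H = 994*(-1/289) - 841*(-806)*(1/1801) = -994/289 + 677846*(1/1801) = -994/289 + 677846/1801 = 194107300/520489 ≈ 372.93)
A - H = -4810 - 1*194107300/520489 = -4810 - 194107300/520489 = -2697659390/520489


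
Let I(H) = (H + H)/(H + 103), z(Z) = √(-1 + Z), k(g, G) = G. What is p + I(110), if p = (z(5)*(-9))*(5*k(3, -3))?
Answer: 57730/213 ≈ 271.03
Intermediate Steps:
I(H) = 2*H/(103 + H) (I(H) = (2*H)/(103 + H) = 2*H/(103 + H))
p = 270 (p = (√(-1 + 5)*(-9))*(5*(-3)) = (√4*(-9))*(-15) = (2*(-9))*(-15) = -18*(-15) = 270)
p + I(110) = 270 + 2*110/(103 + 110) = 270 + 2*110/213 = 270 + 2*110*(1/213) = 270 + 220/213 = 57730/213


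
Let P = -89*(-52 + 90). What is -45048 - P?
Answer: -41666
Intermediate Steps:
P = -3382 (P = -89*38 = -3382)
-45048 - P = -45048 - 1*(-3382) = -45048 + 3382 = -41666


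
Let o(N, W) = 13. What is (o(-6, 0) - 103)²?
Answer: 8100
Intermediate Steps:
(o(-6, 0) - 103)² = (13 - 103)² = (-90)² = 8100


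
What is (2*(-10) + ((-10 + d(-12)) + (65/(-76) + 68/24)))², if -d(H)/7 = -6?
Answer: 10156969/51984 ≈ 195.39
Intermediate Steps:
d(H) = 42 (d(H) = -7*(-6) = 42)
(2*(-10) + ((-10 + d(-12)) + (65/(-76) + 68/24)))² = (2*(-10) + ((-10 + 42) + (65/(-76) + 68/24)))² = (-20 + (32 + (65*(-1/76) + 68*(1/24))))² = (-20 + (32 + (-65/76 + 17/6)))² = (-20 + (32 + 451/228))² = (-20 + 7747/228)² = (3187/228)² = 10156969/51984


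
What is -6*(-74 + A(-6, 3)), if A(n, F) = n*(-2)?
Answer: 372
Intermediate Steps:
A(n, F) = -2*n
-6*(-74 + A(-6, 3)) = -6*(-74 - 2*(-6)) = -6*(-74 + 12) = -6*(-62) = 372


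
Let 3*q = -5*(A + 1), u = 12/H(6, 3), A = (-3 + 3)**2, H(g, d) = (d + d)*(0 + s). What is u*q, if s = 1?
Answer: -10/3 ≈ -3.3333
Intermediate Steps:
H(g, d) = 2*d (H(g, d) = (d + d)*(0 + 1) = (2*d)*1 = 2*d)
A = 0 (A = 0**2 = 0)
u = 2 (u = 12/((2*3)) = 12/6 = 12*(1/6) = 2)
q = -5/3 (q = (-5*(0 + 1))/3 = (-5*1)/3 = (1/3)*(-5) = -5/3 ≈ -1.6667)
u*q = 2*(-5/3) = -10/3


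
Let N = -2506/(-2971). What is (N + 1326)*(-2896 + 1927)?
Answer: -3819848388/2971 ≈ -1.2857e+6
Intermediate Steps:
N = 2506/2971 (N = -2506*(-1/2971) = 2506/2971 ≈ 0.84349)
(N + 1326)*(-2896 + 1927) = (2506/2971 + 1326)*(-2896 + 1927) = (3942052/2971)*(-969) = -3819848388/2971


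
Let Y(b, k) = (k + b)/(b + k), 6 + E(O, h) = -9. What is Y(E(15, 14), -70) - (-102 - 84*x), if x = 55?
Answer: 4723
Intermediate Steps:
E(O, h) = -15 (E(O, h) = -6 - 9 = -15)
Y(b, k) = 1 (Y(b, k) = (b + k)/(b + k) = 1)
Y(E(15, 14), -70) - (-102 - 84*x) = 1 - (-102 - 84*55) = 1 - (-102 - 4620) = 1 - 1*(-4722) = 1 + 4722 = 4723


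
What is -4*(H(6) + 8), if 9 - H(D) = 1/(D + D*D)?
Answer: -1426/21 ≈ -67.905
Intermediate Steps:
H(D) = 9 - 1/(D + D²) (H(D) = 9 - 1/(D + D*D) = 9 - 1/(D + D²))
-4*(H(6) + 8) = -4*((-1 + 9*6 + 9*6²)/(6*(1 + 6)) + 8) = -4*((⅙)*(-1 + 54 + 9*36)/7 + 8) = -4*((⅙)*(⅐)*(-1 + 54 + 324) + 8) = -4*((⅙)*(⅐)*377 + 8) = -4*(377/42 + 8) = -4*713/42 = -1426/21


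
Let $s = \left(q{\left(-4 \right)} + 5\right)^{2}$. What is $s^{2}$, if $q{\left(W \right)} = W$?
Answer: $1$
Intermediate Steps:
$s = 1$ ($s = \left(-4 + 5\right)^{2} = 1^{2} = 1$)
$s^{2} = 1^{2} = 1$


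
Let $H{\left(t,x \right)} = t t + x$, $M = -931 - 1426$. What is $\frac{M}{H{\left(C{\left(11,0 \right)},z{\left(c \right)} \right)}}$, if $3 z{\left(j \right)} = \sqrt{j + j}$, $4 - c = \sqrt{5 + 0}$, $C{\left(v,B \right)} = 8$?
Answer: $- \frac{2357}{64 + \frac{\sqrt{2} \sqrt{4 - \sqrt{5}}}{3}} \approx -36.471$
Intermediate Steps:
$M = -2357$
$c = 4 - \sqrt{5}$ ($c = 4 - \sqrt{5 + 0} = 4 - \sqrt{5} \approx 1.7639$)
$z{\left(j \right)} = \frac{\sqrt{2} \sqrt{j}}{3}$ ($z{\left(j \right)} = \frac{\sqrt{j + j}}{3} = \frac{\sqrt{2 j}}{3} = \frac{\sqrt{2} \sqrt{j}}{3}$)
$H{\left(t,x \right)} = x + t^{2}$ ($H{\left(t,x \right)} = t^{2} + x = x + t^{2}$)
$\frac{M}{H{\left(C{\left(11,0 \right)},z{\left(c \right)} \right)}} = - \frac{2357}{\frac{\sqrt{2} \sqrt{4 - \sqrt{5}}}{3} + 8^{2}} = - \frac{2357}{\frac{\sqrt{2} \sqrt{4 - \sqrt{5}}}{3} + 64} = - \frac{2357}{64 + \frac{\sqrt{2} \sqrt{4 - \sqrt{5}}}{3}}$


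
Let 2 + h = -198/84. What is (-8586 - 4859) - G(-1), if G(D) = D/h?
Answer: -820159/61 ≈ -13445.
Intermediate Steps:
h = -61/14 (h = -2 - 198/84 = -2 - 198*1/84 = -2 - 33/14 = -61/14 ≈ -4.3571)
G(D) = -14*D/61 (G(D) = D/(-61/14) = D*(-14/61) = -14*D/61)
(-8586 - 4859) - G(-1) = (-8586 - 4859) - (-14)*(-1)/61 = -13445 - 1*14/61 = -13445 - 14/61 = -820159/61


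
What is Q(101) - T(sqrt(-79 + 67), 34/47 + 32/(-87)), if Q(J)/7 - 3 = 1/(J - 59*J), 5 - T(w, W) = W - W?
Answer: 93721/5858 ≈ 15.999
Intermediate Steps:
T(w, W) = 5 (T(w, W) = 5 - (W - W) = 5 - 1*0 = 5 + 0 = 5)
Q(J) = 21 - 7/(58*J) (Q(J) = 21 + 7/(J - 59*J) = 21 + 7/((-58*J)) = 21 + 7*(-1/(58*J)) = 21 - 7/(58*J))
Q(101) - T(sqrt(-79 + 67), 34/47 + 32/(-87)) = (21 - 7/58/101) - 1*5 = (21 - 7/58*1/101) - 5 = (21 - 7/5858) - 5 = 123011/5858 - 5 = 93721/5858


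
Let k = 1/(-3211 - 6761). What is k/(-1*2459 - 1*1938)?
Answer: 1/43846884 ≈ 2.2807e-8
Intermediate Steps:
k = -1/9972 (k = 1/(-9972) = -1/9972 ≈ -0.00010028)
k/(-1*2459 - 1*1938) = -1/(9972*(-1*2459 - 1*1938)) = -1/(9972*(-2459 - 1938)) = -1/9972/(-4397) = -1/9972*(-1/4397) = 1/43846884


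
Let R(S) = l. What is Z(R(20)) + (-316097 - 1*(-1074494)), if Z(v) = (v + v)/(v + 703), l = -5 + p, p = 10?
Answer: 268472543/354 ≈ 7.5840e+5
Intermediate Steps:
l = 5 (l = -5 + 10 = 5)
R(S) = 5
Z(v) = 2*v/(703 + v) (Z(v) = (2*v)/(703 + v) = 2*v/(703 + v))
Z(R(20)) + (-316097 - 1*(-1074494)) = 2*5/(703 + 5) + (-316097 - 1*(-1074494)) = 2*5/708 + (-316097 + 1074494) = 2*5*(1/708) + 758397 = 5/354 + 758397 = 268472543/354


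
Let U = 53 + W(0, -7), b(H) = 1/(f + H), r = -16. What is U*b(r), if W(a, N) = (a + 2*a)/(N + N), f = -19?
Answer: -53/35 ≈ -1.5143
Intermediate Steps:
b(H) = 1/(-19 + H)
W(a, N) = 3*a/(2*N) (W(a, N) = (3*a)/((2*N)) = (3*a)*(1/(2*N)) = 3*a/(2*N))
U = 53 (U = 53 + (3/2)*0/(-7) = 53 + (3/2)*0*(-⅐) = 53 + 0 = 53)
U*b(r) = 53/(-19 - 16) = 53/(-35) = 53*(-1/35) = -53/35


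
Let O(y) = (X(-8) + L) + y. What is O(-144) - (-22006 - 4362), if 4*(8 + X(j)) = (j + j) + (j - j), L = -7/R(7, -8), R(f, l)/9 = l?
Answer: 1887271/72 ≈ 26212.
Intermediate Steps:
R(f, l) = 9*l
L = 7/72 (L = -7/(9*(-8)) = -7/(-72) = -7*(-1/72) = 7/72 ≈ 0.097222)
X(j) = -8 + j/2 (X(j) = -8 + ((j + j) + (j - j))/4 = -8 + (2*j + 0)/4 = -8 + (2*j)/4 = -8 + j/2)
O(y) = -857/72 + y (O(y) = ((-8 + (1/2)*(-8)) + 7/72) + y = ((-8 - 4) + 7/72) + y = (-12 + 7/72) + y = -857/72 + y)
O(-144) - (-22006 - 4362) = (-857/72 - 144) - (-22006 - 4362) = -11225/72 - 1*(-26368) = -11225/72 + 26368 = 1887271/72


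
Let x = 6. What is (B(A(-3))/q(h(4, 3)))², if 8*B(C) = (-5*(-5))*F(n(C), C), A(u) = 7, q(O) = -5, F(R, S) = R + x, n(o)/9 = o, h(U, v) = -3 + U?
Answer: 119025/64 ≈ 1859.8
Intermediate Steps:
n(o) = 9*o
F(R, S) = 6 + R (F(R, S) = R + 6 = 6 + R)
B(C) = 75/4 + 225*C/8 (B(C) = ((-5*(-5))*(6 + 9*C))/8 = (25*(6 + 9*C))/8 = (150 + 225*C)/8 = 75/4 + 225*C/8)
(B(A(-3))/q(h(4, 3)))² = ((75/4 + (225/8)*7)/(-5))² = ((75/4 + 1575/8)*(-⅕))² = ((1725/8)*(-⅕))² = (-345/8)² = 119025/64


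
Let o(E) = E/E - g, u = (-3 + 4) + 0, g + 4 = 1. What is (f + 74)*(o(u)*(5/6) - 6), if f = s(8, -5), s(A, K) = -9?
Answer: -520/3 ≈ -173.33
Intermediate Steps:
g = -3 (g = -4 + 1 = -3)
f = -9
u = 1 (u = 1 + 0 = 1)
o(E) = 4 (o(E) = E/E - 1*(-3) = 1 + 3 = 4)
(f + 74)*(o(u)*(5/6) - 6) = (-9 + 74)*(4*(5/6) - 6) = 65*(4*(5*(1/6)) - 6) = 65*(4*(5/6) - 6) = 65*(10/3 - 6) = 65*(-8/3) = -520/3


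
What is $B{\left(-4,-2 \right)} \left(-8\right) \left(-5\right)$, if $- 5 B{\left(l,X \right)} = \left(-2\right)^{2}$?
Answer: $-32$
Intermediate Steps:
$B{\left(l,X \right)} = - \frac{4}{5}$ ($B{\left(l,X \right)} = - \frac{\left(-2\right)^{2}}{5} = \left(- \frac{1}{5}\right) 4 = - \frac{4}{5}$)
$B{\left(-4,-2 \right)} \left(-8\right) \left(-5\right) = \left(- \frac{4}{5}\right) \left(-8\right) \left(-5\right) = \frac{32}{5} \left(-5\right) = -32$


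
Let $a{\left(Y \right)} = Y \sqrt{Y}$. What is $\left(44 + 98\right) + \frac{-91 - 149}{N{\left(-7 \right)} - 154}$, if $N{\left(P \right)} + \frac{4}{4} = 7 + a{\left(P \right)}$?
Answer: $\frac{3194594}{22247} - \frac{1680 i \sqrt{7}}{22247} \approx 143.6 - 0.1998 i$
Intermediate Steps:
$a{\left(Y \right)} = Y^{\frac{3}{2}}$
$N{\left(P \right)} = 6 + P^{\frac{3}{2}}$ ($N{\left(P \right)} = -1 + \left(7 + P^{\frac{3}{2}}\right) = 6 + P^{\frac{3}{2}}$)
$\left(44 + 98\right) + \frac{-91 - 149}{N{\left(-7 \right)} - 154} = \left(44 + 98\right) + \frac{-91 - 149}{\left(6 + \left(-7\right)^{\frac{3}{2}}\right) - 154} = 142 - \frac{240}{\left(6 - 7 i \sqrt{7}\right) - 154} = 142 - \frac{240}{-148 - 7 i \sqrt{7}}$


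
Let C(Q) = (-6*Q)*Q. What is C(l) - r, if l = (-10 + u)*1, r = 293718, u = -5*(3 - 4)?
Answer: -293868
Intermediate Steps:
u = 5 (u = -5*(-1) = 5)
l = -5 (l = (-10 + 5)*1 = -5*1 = -5)
C(Q) = -6*Q**2
C(l) - r = -6*(-5)**2 - 1*293718 = -6*25 - 293718 = -150 - 293718 = -293868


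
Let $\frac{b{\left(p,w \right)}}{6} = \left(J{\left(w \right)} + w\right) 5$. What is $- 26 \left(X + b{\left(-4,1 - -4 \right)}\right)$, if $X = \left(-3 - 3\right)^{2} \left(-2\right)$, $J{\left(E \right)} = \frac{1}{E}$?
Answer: $-2184$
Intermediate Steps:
$X = -72$ ($X = \left(-6\right)^{2} \left(-2\right) = 36 \left(-2\right) = -72$)
$b{\left(p,w \right)} = 30 w + \frac{30}{w}$ ($b{\left(p,w \right)} = 6 \left(\frac{1}{w} + w\right) 5 = 6 \left(w + \frac{1}{w}\right) 5 = 6 \left(5 w + \frac{5}{w}\right) = 30 w + \frac{30}{w}$)
$- 26 \left(X + b{\left(-4,1 - -4 \right)}\right) = - 26 \left(-72 + \left(30 \left(1 - -4\right) + \frac{30}{1 - -4}\right)\right) = - 26 \left(-72 + \left(30 \left(1 + 4\right) + \frac{30}{1 + 4}\right)\right) = - 26 \left(-72 + \left(30 \cdot 5 + \frac{30}{5}\right)\right) = - 26 \left(-72 + \left(150 + 30 \cdot \frac{1}{5}\right)\right) = - 26 \left(-72 + \left(150 + 6\right)\right) = - 26 \left(-72 + 156\right) = \left(-26\right) 84 = -2184$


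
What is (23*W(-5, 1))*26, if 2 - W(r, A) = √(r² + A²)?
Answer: 1196 - 598*√26 ≈ -1853.2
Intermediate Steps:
W(r, A) = 2 - √(A² + r²) (W(r, A) = 2 - √(r² + A²) = 2 - √(A² + r²))
(23*W(-5, 1))*26 = (23*(2 - √(1² + (-5)²)))*26 = (23*(2 - √(1 + 25)))*26 = (23*(2 - √26))*26 = (46 - 23*√26)*26 = 1196 - 598*√26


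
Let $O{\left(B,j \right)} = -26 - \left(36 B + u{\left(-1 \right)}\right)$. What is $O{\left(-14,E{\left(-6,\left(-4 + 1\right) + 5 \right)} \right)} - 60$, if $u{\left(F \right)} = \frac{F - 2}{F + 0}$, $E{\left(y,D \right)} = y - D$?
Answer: $415$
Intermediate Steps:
$u{\left(F \right)} = \frac{-2 + F}{F}$
$O{\left(B,j \right)} = -29 - 36 B$ ($O{\left(B,j \right)} = -26 - \left(36 B + \frac{-2 - 1}{-1}\right) = -26 - \left(36 B - -3\right) = -26 - \left(36 B + 3\right) = -26 - \left(3 + 36 B\right) = -29 - 36 B$)
$O{\left(-14,E{\left(-6,\left(-4 + 1\right) + 5 \right)} \right)} - 60 = \left(-29 - -504\right) - 60 = \left(-29 + 504\right) - 60 = 475 - 60 = 415$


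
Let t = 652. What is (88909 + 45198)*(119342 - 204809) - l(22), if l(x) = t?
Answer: -11461723621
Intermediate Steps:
l(x) = 652
(88909 + 45198)*(119342 - 204809) - l(22) = (88909 + 45198)*(119342 - 204809) - 1*652 = 134107*(-85467) - 652 = -11461722969 - 652 = -11461723621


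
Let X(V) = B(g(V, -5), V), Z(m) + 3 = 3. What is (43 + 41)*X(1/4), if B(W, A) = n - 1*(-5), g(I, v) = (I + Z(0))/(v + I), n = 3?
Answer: 672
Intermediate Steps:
Z(m) = 0 (Z(m) = -3 + 3 = 0)
g(I, v) = I/(I + v) (g(I, v) = (I + 0)/(v + I) = I/(I + v))
B(W, A) = 8 (B(W, A) = 3 - 1*(-5) = 3 + 5 = 8)
X(V) = 8
(43 + 41)*X(1/4) = (43 + 41)*8 = 84*8 = 672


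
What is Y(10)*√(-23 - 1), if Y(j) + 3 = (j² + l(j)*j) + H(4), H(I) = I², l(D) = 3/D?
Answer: 232*I*√6 ≈ 568.28*I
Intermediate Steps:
Y(j) = 16 + j² (Y(j) = -3 + ((j² + (3/j)*j) + 4²) = -3 + ((j² + 3) + 16) = -3 + ((3 + j²) + 16) = -3 + (19 + j²) = 16 + j²)
Y(10)*√(-23 - 1) = (16 + 10²)*√(-23 - 1) = (16 + 100)*√(-24) = 116*(2*I*√6) = 232*I*√6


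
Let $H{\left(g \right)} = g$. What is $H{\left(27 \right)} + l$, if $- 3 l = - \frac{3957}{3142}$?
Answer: $\frac{86153}{3142} \approx 27.42$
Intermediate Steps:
$l = \frac{1319}{3142}$ ($l = - \frac{\left(-3957\right) \frac{1}{3142}}{3} = \left(- \frac{1}{3}\right) \left(- \frac{3957}{3142}\right) = \frac{1319}{3142} \approx 0.4198$)
$H{\left(27 \right)} + l = 27 + \frac{1319}{3142} = \frac{86153}{3142}$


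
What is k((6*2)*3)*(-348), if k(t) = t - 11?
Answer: -8700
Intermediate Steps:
k(t) = -11 + t
k((6*2)*3)*(-348) = (-11 + (6*2)*3)*(-348) = (-11 + 12*3)*(-348) = (-11 + 36)*(-348) = 25*(-348) = -8700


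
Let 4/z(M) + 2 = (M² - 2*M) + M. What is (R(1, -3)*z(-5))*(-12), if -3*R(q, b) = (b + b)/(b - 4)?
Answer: 24/49 ≈ 0.48980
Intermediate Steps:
R(q, b) = -2*b/(3*(-4 + b)) (R(q, b) = -(b + b)/(3*(b - 4)) = -2*b/(3*(-4 + b)))
z(M) = 4/(-2 + M² - M) (z(M) = 4/(-2 + ((M² - 2*M) + M)) = 4/(-2 + (M² - M)) = 4/(-2 + M² - M))
(R(1, -3)*z(-5))*(-12) = ((-2*(-3)/(-12 + 3*(-3)))*(4/(-2 + (-5)² - 1*(-5))))*(-12) = ((-2*(-3)/(-12 - 9))*(4/(-2 + 25 + 5)))*(-12) = ((-2*(-3)/(-21))*(4/28))*(-12) = ((-2*(-3)*(-1/21))*(4*(1/28)))*(-12) = -2/7*⅐*(-12) = -2/49*(-12) = 24/49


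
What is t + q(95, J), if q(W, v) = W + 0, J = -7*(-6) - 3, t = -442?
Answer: -347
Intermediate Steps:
J = 39 (J = 42 - 3 = 39)
q(W, v) = W
t + q(95, J) = -442 + 95 = -347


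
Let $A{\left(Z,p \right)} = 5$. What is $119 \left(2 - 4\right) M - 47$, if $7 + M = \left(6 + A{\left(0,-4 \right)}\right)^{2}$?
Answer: $-27179$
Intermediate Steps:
$M = 114$ ($M = -7 + \left(6 + 5\right)^{2} = -7 + 11^{2} = -7 + 121 = 114$)
$119 \left(2 - 4\right) M - 47 = 119 \left(2 - 4\right) 114 - 47 = 119 \left(\left(-2\right) 114\right) - 47 = 119 \left(-228\right) - 47 = -27132 - 47 = -27179$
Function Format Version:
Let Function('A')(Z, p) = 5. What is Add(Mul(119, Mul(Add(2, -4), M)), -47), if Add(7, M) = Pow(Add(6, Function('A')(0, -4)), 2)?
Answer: -27179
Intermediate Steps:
M = 114 (M = Add(-7, Pow(Add(6, 5), 2)) = Add(-7, Pow(11, 2)) = Add(-7, 121) = 114)
Add(Mul(119, Mul(Add(2, -4), M)), -47) = Add(Mul(119, Mul(Add(2, -4), 114)), -47) = Add(Mul(119, Mul(-2, 114)), -47) = Add(Mul(119, -228), -47) = Add(-27132, -47) = -27179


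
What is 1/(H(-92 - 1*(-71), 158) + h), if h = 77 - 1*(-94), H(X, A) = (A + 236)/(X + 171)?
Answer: 75/13022 ≈ 0.0057595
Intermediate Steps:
H(X, A) = (236 + A)/(171 + X)
h = 171 (h = 77 + 94 = 171)
1/(H(-92 - 1*(-71), 158) + h) = 1/((236 + 158)/(171 + (-92 - 1*(-71))) + 171) = 1/(394/(171 + (-92 + 71)) + 171) = 1/(394/(171 - 21) + 171) = 1/(394/150 + 171) = 1/((1/150)*394 + 171) = 1/(197/75 + 171) = 1/(13022/75) = 75/13022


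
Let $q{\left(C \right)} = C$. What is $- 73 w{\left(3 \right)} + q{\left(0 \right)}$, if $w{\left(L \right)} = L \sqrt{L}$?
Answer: $- 219 \sqrt{3} \approx -379.32$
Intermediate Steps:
$w{\left(L \right)} = L^{\frac{3}{2}}$
$- 73 w{\left(3 \right)} + q{\left(0 \right)} = - 73 \cdot 3^{\frac{3}{2}} + 0 = - 73 \cdot 3 \sqrt{3} + 0 = - 219 \sqrt{3} + 0 = - 219 \sqrt{3}$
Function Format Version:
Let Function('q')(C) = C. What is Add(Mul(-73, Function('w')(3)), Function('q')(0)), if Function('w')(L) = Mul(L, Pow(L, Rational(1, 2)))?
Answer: Mul(-219, Pow(3, Rational(1, 2))) ≈ -379.32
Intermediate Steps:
Function('w')(L) = Pow(L, Rational(3, 2))
Add(Mul(-73, Function('w')(3)), Function('q')(0)) = Add(Mul(-73, Pow(3, Rational(3, 2))), 0) = Add(Mul(-73, Mul(3, Pow(3, Rational(1, 2)))), 0) = Add(Mul(-219, Pow(3, Rational(1, 2))), 0) = Mul(-219, Pow(3, Rational(1, 2)))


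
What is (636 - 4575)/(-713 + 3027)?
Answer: -303/178 ≈ -1.7022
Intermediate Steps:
(636 - 4575)/(-713 + 3027) = -3939/2314 = -3939*1/2314 = -303/178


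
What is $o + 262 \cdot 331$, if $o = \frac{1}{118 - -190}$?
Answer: $\frac{26710377}{308} \approx 86722.0$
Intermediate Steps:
$o = \frac{1}{308}$ ($o = \frac{1}{118 + 190} = \frac{1}{308} \approx 0.0032468$)
$o + 262 \cdot 331 = \frac{1}{308} + 262 \cdot 331 = \frac{1}{308} + 86722 = \frac{26710377}{308}$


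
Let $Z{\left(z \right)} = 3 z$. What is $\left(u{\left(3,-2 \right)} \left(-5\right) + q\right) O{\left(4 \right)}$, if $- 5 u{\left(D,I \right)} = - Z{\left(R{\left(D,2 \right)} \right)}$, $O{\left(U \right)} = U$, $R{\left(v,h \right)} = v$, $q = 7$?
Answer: $-8$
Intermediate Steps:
$u{\left(D,I \right)} = \frac{3 D}{5}$ ($u{\left(D,I \right)} = - \frac{\left(-1\right) 3 D}{5} = - \frac{\left(-3\right) D}{5} = \frac{3 D}{5}$)
$\left(u{\left(3,-2 \right)} \left(-5\right) + q\right) O{\left(4 \right)} = \left(\frac{3}{5} \cdot 3 \left(-5\right) + 7\right) 4 = \left(\frac{9}{5} \left(-5\right) + 7\right) 4 = \left(-9 + 7\right) 4 = \left(-2\right) 4 = -8$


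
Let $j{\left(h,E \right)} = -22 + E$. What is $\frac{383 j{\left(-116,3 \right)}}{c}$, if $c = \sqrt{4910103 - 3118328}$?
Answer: $- \frac{7277 \sqrt{71671}}{358355} \approx -5.4364$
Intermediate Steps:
$c = 5 \sqrt{71671}$ ($c = \sqrt{1791775} = 5 \sqrt{71671} \approx 1338.6$)
$\frac{383 j{\left(-116,3 \right)}}{c} = \frac{383 \left(-22 + 3\right)}{5 \sqrt{71671}} = 383 \left(-19\right) \frac{\sqrt{71671}}{358355} = - 7277 \frac{\sqrt{71671}}{358355} = - \frac{7277 \sqrt{71671}}{358355}$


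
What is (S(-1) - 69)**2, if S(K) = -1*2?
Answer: 5041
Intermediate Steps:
S(K) = -2
(S(-1) - 69)**2 = (-2 - 69)**2 = (-71)**2 = 5041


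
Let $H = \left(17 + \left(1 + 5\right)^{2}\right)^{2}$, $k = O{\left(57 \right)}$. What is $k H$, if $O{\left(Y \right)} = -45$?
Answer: $-126405$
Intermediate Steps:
$k = -45$
$H = 2809$ ($H = \left(17 + 6^{2}\right)^{2} = \left(17 + 36\right)^{2} = 53^{2} = 2809$)
$k H = \left(-45\right) 2809 = -126405$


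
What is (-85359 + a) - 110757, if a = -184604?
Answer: -380720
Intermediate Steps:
(-85359 + a) - 110757 = (-85359 - 184604) - 110757 = -269963 - 110757 = -380720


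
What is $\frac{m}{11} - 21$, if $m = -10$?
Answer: $- \frac{241}{11} \approx -21.909$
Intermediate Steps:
$\frac{m}{11} - 21 = \frac{1}{11} \left(-10\right) - 21 = - \frac{10}{11} - 21 = - \frac{241}{11}$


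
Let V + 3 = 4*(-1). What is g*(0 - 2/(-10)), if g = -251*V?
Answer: 1757/5 ≈ 351.40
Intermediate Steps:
V = -7 (V = -3 + 4*(-1) = -3 - 4 = -7)
g = 1757 (g = -251*(-7) = 1757)
g*(0 - 2/(-10)) = 1757*(0 - 2/(-10)) = 1757*(0 - 2*(-1)/10) = 1757*(0 - 1*(-⅕)) = 1757*(0 + ⅕) = 1757*(⅕) = 1757/5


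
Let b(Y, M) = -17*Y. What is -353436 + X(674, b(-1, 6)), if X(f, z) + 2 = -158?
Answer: -353596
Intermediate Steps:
X(f, z) = -160 (X(f, z) = -2 - 158 = -160)
-353436 + X(674, b(-1, 6)) = -353436 - 160 = -353596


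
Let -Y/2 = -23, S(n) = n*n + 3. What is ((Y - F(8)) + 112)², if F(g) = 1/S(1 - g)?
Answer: 67486225/2704 ≈ 24958.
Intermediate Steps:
S(n) = 3 + n² (S(n) = n² + 3 = 3 + n²)
Y = 46 (Y = -2*(-23) = 46)
F(g) = 1/(3 + (1 - g)²)
((Y - F(8)) + 112)² = ((46 - 1/(3 + (-1 + 8)²)) + 112)² = ((46 - 1/(3 + 7²)) + 112)² = ((46 - 1/(3 + 49)) + 112)² = ((46 - 1/52) + 112)² = (2391/52 + 112)² = (8215/52)² = 67486225/2704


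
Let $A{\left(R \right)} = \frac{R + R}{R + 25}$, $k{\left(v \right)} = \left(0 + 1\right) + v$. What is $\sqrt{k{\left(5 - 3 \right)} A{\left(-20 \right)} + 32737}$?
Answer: $\sqrt{32713} \approx 180.87$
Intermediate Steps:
$k{\left(v \right)} = 1 + v$
$A{\left(R \right)} = \frac{2 R}{25 + R}$
$\sqrt{k{\left(5 - 3 \right)} A{\left(-20 \right)} + 32737} = \sqrt{\left(1 + \left(5 - 3\right)\right) 2 \left(-20\right) \frac{1}{25 - 20} + 32737} = \sqrt{\left(1 + \left(5 - 3\right)\right) 2 \left(-20\right) \frac{1}{5} + 32737} = \sqrt{\left(1 + 2\right) 2 \left(-20\right) \frac{1}{5} + 32737} = \sqrt{3 \left(-8\right) + 32737} = \sqrt{-24 + 32737} = \sqrt{32713}$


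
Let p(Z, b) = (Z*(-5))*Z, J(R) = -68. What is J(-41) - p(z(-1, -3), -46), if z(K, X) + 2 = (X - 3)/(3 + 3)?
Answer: -23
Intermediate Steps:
z(K, X) = -5/2 + X/6 (z(K, X) = -2 + (X - 3)/(3 + 3) = -2 + (-3 + X)/6 = -2 + (-3 + X)*(⅙) = -2 + (-½ + X/6) = -5/2 + X/6)
p(Z, b) = -5*Z² (p(Z, b) = (-5*Z)*Z = -5*Z²)
J(-41) - p(z(-1, -3), -46) = -68 - (-5)*(-5/2 + (⅙)*(-3))² = -68 - (-5)*(-5/2 - ½)² = -68 - (-5)*(-3)² = -68 - (-5)*9 = -68 - 1*(-45) = -68 + 45 = -23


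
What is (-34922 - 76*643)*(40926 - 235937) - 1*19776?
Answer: 16339951914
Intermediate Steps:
(-34922 - 76*643)*(40926 - 235937) - 1*19776 = (-34922 - 48868)*(-195011) - 19776 = -83790*(-195011) - 19776 = 16339971690 - 19776 = 16339951914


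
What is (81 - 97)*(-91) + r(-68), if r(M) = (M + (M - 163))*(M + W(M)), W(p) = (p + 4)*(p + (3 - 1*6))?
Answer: -1336868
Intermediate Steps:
W(p) = (-3 + p)*(4 + p) (W(p) = (4 + p)*(p + (3 - 6)) = (4 + p)*(p - 3) = (4 + p)*(-3 + p) = (-3 + p)*(4 + p))
r(M) = (-163 + 2*M)*(-12 + M**2 + 2*M) (r(M) = (M + (M - 163))*(M + (-12 + M + M**2)) = (M + (-163 + M))*(-12 + M**2 + 2*M) = (-163 + 2*M)*(-12 + M**2 + 2*M))
(81 - 97)*(-91) + r(-68) = (81 - 97)*(-91) + (1956 - 350*(-68) - 159*(-68)**2 + 2*(-68)**3) = -16*(-91) + (1956 + 23800 - 159*4624 + 2*(-314432)) = 1456 + (1956 + 23800 - 735216 - 628864) = 1456 - 1338324 = -1336868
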